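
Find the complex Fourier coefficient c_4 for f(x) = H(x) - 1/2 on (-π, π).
Compute the real Fourier coefficients first: a_4 = 0, b_4 = 0.
Then c_4 = (a_4 − i·b_4)/2 = 0.

Final answer: 0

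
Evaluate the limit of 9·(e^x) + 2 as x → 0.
Direct substitution at x = 0 gives 11.

Final answer: 11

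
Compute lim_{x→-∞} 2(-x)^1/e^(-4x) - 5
The quotient is an ∞/∞ indeterminate form as x → -∞.
Compare growth rates of the dominant terms (exponentials ≫ polynomials ≫ logarithms), or apply L'Hôpital's rule; the quotient → 0.
Adding the constant: 0 - 5 = -5. Limit = -5.

Final answer: -5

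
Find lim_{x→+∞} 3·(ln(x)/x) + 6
Evaluate the dominant behaviour as x → +∞; each term tends to a finite value or vanishes.
Limit = 6.

Final answer: 6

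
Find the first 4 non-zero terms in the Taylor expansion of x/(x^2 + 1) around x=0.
-x^7 + x^5 - x^3 + x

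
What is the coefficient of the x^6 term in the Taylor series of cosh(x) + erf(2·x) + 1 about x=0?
Expand to order 6: cosh(x) + erf(2·x) + 1 = x^6/720 + 32·x^5/(5·√(π)) + x^4/24 - 16·x^3/(3·√(π)) + x^2/2 + 4·x/√(π) + 2 + O(x^7).
The coefficient of x^6 is 1/720.

Final answer: 1/720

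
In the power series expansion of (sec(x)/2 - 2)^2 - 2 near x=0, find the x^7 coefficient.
Expand to order 7: (sec(x)/2 - 2)^2 - 2 = -3·x^6/40 - x^4/4 - 3·x^2/4 + 1/4 + O(x^8).
The coefficient of x^7 is 0.

Final answer: 0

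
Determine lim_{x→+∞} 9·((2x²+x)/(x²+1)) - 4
Evaluate the dominant behaviour as x → +∞; each term tends to a finite value or vanishes.
Limit = 14.

Final answer: 14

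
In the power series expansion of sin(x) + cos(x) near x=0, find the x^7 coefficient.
Expand to order 7: sin(x) + cos(x) = -x^7/5040 - x^6/720 + x^5/120 + x^4/24 - x^3/6 - x^2/2 + x + 1 + O(x^8).
The coefficient of x^7 is -1/5040.

Final answer: -1/5040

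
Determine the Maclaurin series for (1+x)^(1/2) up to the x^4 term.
-5·x^4/128 + x^3/16 - x^2/8 + x/2 + 1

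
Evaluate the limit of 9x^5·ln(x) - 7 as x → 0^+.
The product is a 0·∞ indeterminate form at x → 0⁺.
Rewrite the product as 9·ln(x) / x^(-5) and apply L'Hôpital, or use the standard hierarchy x^(-5) ≫ |ln x| as x → 0⁺.
The indeterminate product → 0, so the limit = -7.

Final answer: -7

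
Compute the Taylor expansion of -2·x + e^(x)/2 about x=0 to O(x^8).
x^7/10080 + x^6/1440 + x^5/240 + x^4/48 + x^3/12 + x^2/4 - 3·x/2 + 1/2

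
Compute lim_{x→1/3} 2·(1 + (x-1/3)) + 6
Direct substitution at x = 1/3 gives 8.

Final answer: 8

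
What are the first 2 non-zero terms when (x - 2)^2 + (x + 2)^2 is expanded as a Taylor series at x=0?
2·x^2 + 8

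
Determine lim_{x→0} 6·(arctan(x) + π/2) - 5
Direct substitution at x = 0 gives -5 + 3·π.

Final answer: -5 + 3·π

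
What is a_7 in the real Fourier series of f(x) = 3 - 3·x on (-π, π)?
a_7 = (1/π) ∫_{-π}^{π} f(x)·cos(7x) dx.
Evaluate the integral (use parity and integration by parts as needed): a_7 = 0.

Final answer: 0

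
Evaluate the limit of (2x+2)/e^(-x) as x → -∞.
This is an ∞/∞ indeterminate form as x → -∞.
Compare growth rates of the dominant terms (exponentials ≫ polynomials ≫ logarithms), or apply L'Hôpital's rule; the quotient → 0.
Limit = 0.

Final answer: 0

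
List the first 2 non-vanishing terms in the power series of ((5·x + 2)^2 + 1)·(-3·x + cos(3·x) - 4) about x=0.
-75·x - 15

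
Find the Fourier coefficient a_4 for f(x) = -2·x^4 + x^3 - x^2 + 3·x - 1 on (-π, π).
a_4 = (1/π) ∫_{-π}^{π} f(x)·cos(4x) dx.
Evaluate the integral (use parity and integration by parts as needed): a_4 = 1/8 - π^2.

Final answer: 1/8 - π^2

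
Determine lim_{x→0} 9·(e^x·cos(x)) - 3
Direct substitution at x = 0 gives 6.

Final answer: 6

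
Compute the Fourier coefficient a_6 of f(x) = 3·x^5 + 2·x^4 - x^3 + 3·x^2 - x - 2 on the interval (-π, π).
a_6 = (1/π) ∫_{-π}^{π} f(x)·cos(6x) dx.
Evaluate the integral (use parity and integration by parts as needed): a_6 = 7/27 + 4·π^2/9.

Final answer: 7/27 + 4·π^2/9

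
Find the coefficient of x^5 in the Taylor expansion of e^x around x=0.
Expand to order 5: e^x = x^5/120 + x^4/24 + x^3/6 + x^2/2 + x + 1 + O(x^6).
The coefficient of x^5 is 1/120.

Final answer: 1/120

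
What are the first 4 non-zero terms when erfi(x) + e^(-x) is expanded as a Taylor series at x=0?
x^3·(-1/6 + 2/(3·√(π))) + x^2/2 + x·(-1 + 2/√(π)) + 1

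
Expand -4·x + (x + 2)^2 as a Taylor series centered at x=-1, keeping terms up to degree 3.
5 - 2·(x + 1) + (x + 1)^2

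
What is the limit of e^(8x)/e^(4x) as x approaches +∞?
This is an ∞/∞ indeterminate form as x → +∞.
Rewrite e^(8x)/e^(4x) = e^((8−4)x) = e^(4x); the exponent coefficient is 4 > 0 so e^(4x) → ∞.
Limit = ∞.

Final answer: ∞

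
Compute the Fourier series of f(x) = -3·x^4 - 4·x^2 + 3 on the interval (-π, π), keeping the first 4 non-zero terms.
(-128 + 24·π^2)·cos(x) + (5 - 6·π^2)·cos(2·x) + 8·π^2·cos(3·x)/3 - 3·π^4/5 - 4·π^2/3 + 3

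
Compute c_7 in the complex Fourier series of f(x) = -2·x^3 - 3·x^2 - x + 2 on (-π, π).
Compute the real Fourier coefficients first: a_7 = 12/49, b_7 = -4·π^2/7 - 74/343.
Then c_7 = (a_7 − i·b_7)/2 = 6/49 + 37·i/343 + 2·i·π^2/7.

Final answer: 6/49 + 37·i/343 + 2·i·π^2/7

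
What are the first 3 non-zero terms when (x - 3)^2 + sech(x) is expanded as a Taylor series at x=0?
x^2/2 - 6·x + 10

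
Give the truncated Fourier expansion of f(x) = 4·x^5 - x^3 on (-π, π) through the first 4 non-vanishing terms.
(-162·π^2 + 8·π^4 + 972)·sin(x) + (-4·π^4 - 63/2 + 21·π^2)·sin(2·x) + (-178·π^2/27 + 356/81 + 8·π^4/3)·sin(3·x) + (-2·π^4 - 9/8 + 3·π^2)·sin(4·x)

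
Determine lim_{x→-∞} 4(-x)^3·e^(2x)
This is a 0·∞ indeterminate form at x → -∞.
Rewrite the product as 4(-x)^3 / e^(-2x) (an ∞/∞ form) and apply L'Hôpital, or use the standard hierarchy e^(2|x|) ≫ |(-x)^3| as x → -∞.
The indeterminate product → 0, so the limit = 0.

Final answer: 0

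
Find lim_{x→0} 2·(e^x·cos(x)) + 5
Direct substitution at x = 0 gives 7.

Final answer: 7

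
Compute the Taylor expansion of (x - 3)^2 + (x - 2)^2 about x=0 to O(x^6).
2·x^2 - 10·x + 13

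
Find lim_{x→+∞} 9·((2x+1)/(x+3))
Evaluate the dominant behaviour as x → +∞; each term tends to a finite value or vanishes.
Limit = 18.

Final answer: 18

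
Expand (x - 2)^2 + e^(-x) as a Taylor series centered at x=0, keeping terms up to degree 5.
-x^5/120 + x^4/24 - x^3/6 + 3·x^2/2 - 5·x + 5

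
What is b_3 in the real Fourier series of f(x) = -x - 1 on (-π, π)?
b_3 = (1/π) ∫_{-π}^{π} f(x)·sin(3x) dx.
Evaluate the integral (use parity and integration by parts as needed): b_3 = -2/3.

Final answer: -2/3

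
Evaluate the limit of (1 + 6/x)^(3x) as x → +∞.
As x → +∞: write (1 + 6/x)^(3x) = ((1 + 6/x)^x)^3 → (e^6)^3 = e^18.
Limit = e^(18).

Final answer: e^(18)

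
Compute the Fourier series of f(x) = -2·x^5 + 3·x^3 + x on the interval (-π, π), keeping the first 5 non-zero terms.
(-514 - 4·π^4 + 86·π^2)·sin(x) + (-13·π^2 + 37/2 + 2·π^4)·sin(2·x) + (-4·π^4/3 - 214/81 + 134·π^2/27)·sin(3·x) + (-11·π^2/4 + 17/32 + π^4)·sin(4·x) + (-4·π^4/5 - 26/625 + 46·π^2/25)·sin(5·x)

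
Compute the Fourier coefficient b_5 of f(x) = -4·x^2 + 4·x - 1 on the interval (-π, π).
b_5 = (1/π) ∫_{-π}^{π} f(x)·sin(5x) dx.
Evaluate the integral (use parity and integration by parts as needed): b_5 = 8/5.

Final answer: 8/5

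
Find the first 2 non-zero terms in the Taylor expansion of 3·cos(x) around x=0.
3 - 3·x^2/2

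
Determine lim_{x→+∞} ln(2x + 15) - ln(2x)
This is an ∞ − ∞ indeterminate form.
Combine the logarithms: ln(2x+15) − ln(2x) = ln((2x+15)/(2x)) = ln(1 + 15/(2x)) → ln(1) = 0.
Limit = 0.

Final answer: 0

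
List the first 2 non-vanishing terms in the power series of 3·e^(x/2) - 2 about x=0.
3·x/2 + 1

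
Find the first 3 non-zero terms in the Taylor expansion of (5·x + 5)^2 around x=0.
25·x^2 + 50·x + 25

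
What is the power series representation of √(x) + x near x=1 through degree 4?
2 + 3·(x - 1)/2 - (x - 1)^2/8 + (x - 1)^3/16 - 5·(x - 1)^4/128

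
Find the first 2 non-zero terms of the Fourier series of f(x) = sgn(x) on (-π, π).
4·sin(x)/π + 4·sin(3·x)/(3·π)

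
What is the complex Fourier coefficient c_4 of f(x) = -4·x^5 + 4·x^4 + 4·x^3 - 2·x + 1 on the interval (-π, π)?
Compute the real Fourier coefficients first: a_4 = -3/4 + 2·π^2, b_4 = -9·π^2/2 + 43/16 + 2·π^4.
Then c_4 = (a_4 − i·b_4)/2 = -3/8 + π^2 - i·π^4 - 43·i/32 + 9·i·π^2/4.

Final answer: -3/8 + π^2 - i·π^4 - 43·i/32 + 9·i·π^2/4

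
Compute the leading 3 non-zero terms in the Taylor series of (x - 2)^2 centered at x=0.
x^2 - 4·x + 4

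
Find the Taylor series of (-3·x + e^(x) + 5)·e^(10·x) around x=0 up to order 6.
1657187·x^6/240 + 511051·x^5/120 + 17547·x^4/8 + 5431·x^3/6 + 561·x^2/2 + 58·x + 6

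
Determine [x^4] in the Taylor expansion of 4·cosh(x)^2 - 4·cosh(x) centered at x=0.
Expand to order 4: 4·cosh(x)^2 - 4·cosh(x) = 7·x^4/6 + 2·x^2 + O(x^5).
The coefficient of x^4 is 7/6.

Final answer: 7/6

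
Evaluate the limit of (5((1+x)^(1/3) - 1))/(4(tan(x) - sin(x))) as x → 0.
Both numerator and denominator → 0 as x → 0; this is a 0/0 indeterminate form.
Expand each to leading order near x = 0: numerator ~ 5·x/3, denominator ~ 2·x^3.
The limit of the ratio is ∞.

Final answer: ∞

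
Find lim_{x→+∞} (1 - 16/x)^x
As x → +∞: this is the defining limit (1 - 16/x)^x → e^(-16).
Limit = e^(-16).

Final answer: e^(-16)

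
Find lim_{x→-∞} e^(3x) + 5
Evaluate the dominant behaviour as x → -∞; each term tends to a finite value or vanishes.
Limit = 5.

Final answer: 5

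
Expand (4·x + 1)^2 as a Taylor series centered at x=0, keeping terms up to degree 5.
16·x^2 + 8·x + 1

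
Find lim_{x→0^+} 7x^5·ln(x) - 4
The product is a 0·∞ indeterminate form at x → 0⁺.
Rewrite the product as 7·ln(x) / x^(-5) and apply L'Hôpital, or use the standard hierarchy x^(-5) ≫ |ln x| as x → 0⁺.
The indeterminate product → 0, so the limit = -4.

Final answer: -4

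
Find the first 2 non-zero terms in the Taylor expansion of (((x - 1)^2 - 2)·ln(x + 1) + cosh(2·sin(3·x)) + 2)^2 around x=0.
9 - 6·x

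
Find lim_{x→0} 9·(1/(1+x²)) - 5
Direct substitution at x = 0 gives 4.

Final answer: 4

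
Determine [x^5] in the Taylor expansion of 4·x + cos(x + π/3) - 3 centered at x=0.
Expand to order 5: 4·x + cos(x + π/3) - 3 = -√(3)·x^5/240 + x^4/48 + √(3)·x^3/12 - x^2/4 + x·(4 - √(3)/2) - 5/2 + O(x^6).
The coefficient of x^5 is -√(3)/240.

Final answer: -√(3)/240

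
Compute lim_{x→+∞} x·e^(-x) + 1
Evaluate the dominant behaviour as x → +∞; each term tends to a finite value or vanishes.
Limit = 1.

Final answer: 1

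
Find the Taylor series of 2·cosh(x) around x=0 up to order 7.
x^6/360 + x^4/12 + x^2 + 2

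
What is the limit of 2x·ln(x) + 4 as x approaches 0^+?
The product is a 0·∞ indeterminate form at x → 0⁺.
Rewrite the product as 2·ln(x) / x^(-1) and apply L'Hôpital, or use the standard hierarchy x^(-1) ≫ |ln x| as x → 0⁺.
The indeterminate product → 0, so the limit = 4.

Final answer: 4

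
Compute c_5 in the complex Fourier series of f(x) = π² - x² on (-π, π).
Compute the real Fourier coefficients first: a_5 = 4/25, b_5 = 0.
Then c_5 = (a_5 − i·b_5)/2 = 2/25.

Final answer: 2/25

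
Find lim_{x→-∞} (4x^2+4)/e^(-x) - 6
The quotient is an ∞/∞ indeterminate form as x → -∞.
Compare growth rates of the dominant terms (exponentials ≫ polynomials ≫ logarithms), or apply L'Hôpital's rule; the quotient → 0.
Adding the constant: 0 - 6 = -6. Limit = -6.

Final answer: -6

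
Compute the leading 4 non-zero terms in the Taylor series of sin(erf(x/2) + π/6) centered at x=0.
x^3·(-√(3)/(24·√(π)) - √(3)/(12·π^(3/2))) - x^2/(4·π) + √(3)·x/(2·√(π)) + 1/2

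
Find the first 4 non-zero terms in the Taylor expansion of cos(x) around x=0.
-x^6/720 + x^4/24 - x^2/2 + 1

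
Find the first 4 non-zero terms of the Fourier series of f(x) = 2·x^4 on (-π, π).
(96 - 16·π^2)·cos(x) + (-6 + 4·π^2)·cos(2·x) + (32/27 - 16·π^2/9)·cos(3·x) + 2·π^4/5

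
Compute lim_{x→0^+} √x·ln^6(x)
This is a 0·∞ indeterminate form at x → 0⁺.
Rewrite the product as ln^6(x) / x^(-1/2) and apply L'Hôpital, or use the standard hierarchy x^(-1/2) ≫ |ln x|^6 as x → 0⁺.
The indeterminate product → 0, so the limit = 0.

Final answer: 0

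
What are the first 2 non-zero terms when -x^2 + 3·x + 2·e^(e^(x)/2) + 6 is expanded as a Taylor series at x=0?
x·(e^(1/2) + 3) + 2·e^(1/2) + 6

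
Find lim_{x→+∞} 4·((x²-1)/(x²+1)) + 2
Evaluate the dominant behaviour as x → +∞; each term tends to a finite value or vanishes.
Limit = 6.

Final answer: 6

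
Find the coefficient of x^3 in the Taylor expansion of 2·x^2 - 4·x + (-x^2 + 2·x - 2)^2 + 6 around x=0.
Expand to order 3: 2·x^2 - 4·x + (-x^2 + 2·x - 2)^2 + 6 = -4·x^3 + 10·x^2 - 12·x + 10 + O(x^4).
The coefficient of x^3 is -4.

Final answer: -4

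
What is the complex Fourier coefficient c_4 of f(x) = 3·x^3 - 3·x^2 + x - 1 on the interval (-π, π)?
Compute the real Fourier coefficients first: a_4 = -3/4, b_4 = 1/16 - 3·π^2/2.
Then c_4 = (a_4 − i·b_4)/2 = -3/8 - i/32 + 3·i·π^2/4.

Final answer: -3/8 - i/32 + 3·i·π^2/4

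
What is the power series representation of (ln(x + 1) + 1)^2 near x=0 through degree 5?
-13·x^5/30 + 5·x^4/12 - x^3/3 + 2·x + 1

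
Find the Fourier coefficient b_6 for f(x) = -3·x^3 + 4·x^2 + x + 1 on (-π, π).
b_6 = (1/π) ∫_{-π}^{π} f(x)·sin(6x) dx.
Evaluate the integral (use parity and integration by parts as needed): b_6 = -1/2 + π^2.

Final answer: -1/2 + π^2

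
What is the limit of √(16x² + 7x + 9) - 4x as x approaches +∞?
As x → +∞: multiply by the conjugate to get (7x+9)/(√(16x²+7x+9)+4x); the denominator ~ 8x, so the limit is 7/8.
Limit = 7/8.

Final answer: 7/8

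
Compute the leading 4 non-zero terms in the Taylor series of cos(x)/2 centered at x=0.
-x^6/1440 + x^4/48 - x^2/4 + 1/2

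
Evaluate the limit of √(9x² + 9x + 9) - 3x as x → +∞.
As x → +∞: multiply by the conjugate to get (9x+9)/(√(9x²+9x+9)+3x); the denominator ~ 6x, so the limit is 9/6 = 3/2.
Limit = 3/2.

Final answer: 3/2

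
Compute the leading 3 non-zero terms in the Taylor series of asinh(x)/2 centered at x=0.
3·x^5/80 - x^3/12 + x/2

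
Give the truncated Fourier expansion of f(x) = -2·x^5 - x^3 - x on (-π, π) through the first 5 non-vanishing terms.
(-470 - 4·π^4 + 78·π^2)·sin(x) + (-9·π^2 + 29/2 + 2·π^4)·sin(2·x) + (-4·π^4/3 - 178/81 + 62·π^2/27)·sin(3·x) + (-3·π^2/4 + 25/32 + π^4)·sin(4·x) + (-4·π^4/5 - 286/625 + 6·π^2/25)·sin(5·x)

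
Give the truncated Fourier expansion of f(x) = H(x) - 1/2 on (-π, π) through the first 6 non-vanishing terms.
2·sin(x)/π + 2·sin(3·x)/(3·π) + 2·sin(5·x)/(5·π) + 2·sin(7·x)/(7·π) + 2·sin(9·x)/(9·π) + 2·sin(11·x)/(11·π)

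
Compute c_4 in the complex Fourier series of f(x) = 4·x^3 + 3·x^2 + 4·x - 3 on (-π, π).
Compute the real Fourier coefficients first: a_4 = 3/4, b_4 = -2·π^2 - 5/4.
Then c_4 = (a_4 − i·b_4)/2 = 3/8 + 5·i/8 + i·π^2.

Final answer: 3/8 + 5·i/8 + i·π^2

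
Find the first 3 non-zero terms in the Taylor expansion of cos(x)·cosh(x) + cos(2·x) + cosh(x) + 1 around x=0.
13·x^4/24 - 3·x^2/2 + 4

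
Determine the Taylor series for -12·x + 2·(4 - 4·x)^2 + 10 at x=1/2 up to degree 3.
12 - 44·(x - 1/2) + 32·(x - 1/2)^2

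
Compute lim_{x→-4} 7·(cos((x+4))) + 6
Direct substitution at x = -4 gives 13.

Final answer: 13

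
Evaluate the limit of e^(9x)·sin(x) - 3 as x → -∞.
Evaluate the dominant behaviour as x → -∞; each term tends to a finite value or vanishes.
Limit = -3.

Final answer: -3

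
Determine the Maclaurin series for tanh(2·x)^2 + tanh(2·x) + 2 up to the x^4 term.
-32·x^4/3 - 8·x^3/3 + 4·x^2 + 2·x + 2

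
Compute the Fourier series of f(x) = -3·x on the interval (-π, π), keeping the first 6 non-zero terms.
-6·sin(x) + 3·sin(2·x) - 2·sin(3·x) + 3·sin(4·x)/2 - 6·sin(5·x)/5 + sin(6·x)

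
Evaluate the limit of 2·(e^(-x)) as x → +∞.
Evaluate the dominant behaviour as x → +∞; each term tends to a finite value or vanishes.
Limit = 0.

Final answer: 0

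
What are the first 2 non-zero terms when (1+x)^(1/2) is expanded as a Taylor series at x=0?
x/2 + 1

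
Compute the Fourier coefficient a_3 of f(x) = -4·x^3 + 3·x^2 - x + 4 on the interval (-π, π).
a_3 = (1/π) ∫_{-π}^{π} f(x)·cos(3x) dx.
Evaluate the integral (use parity and integration by parts as needed): a_3 = -4/3.

Final answer: -4/3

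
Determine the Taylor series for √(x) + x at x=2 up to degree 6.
√(2) + 2 + (√(2)/4 + 1)·(x - 2) - √(2)·(x - 2)^2/32 + √(2)·(x - 2)^3/128 - 5·√(2)·(x - 2)^4/2048 + 7·√(2)·(x - 2)^5/8192 - 21·√(2)·(x - 2)^6/65536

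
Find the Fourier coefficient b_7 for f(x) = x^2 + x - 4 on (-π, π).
b_7 = (1/π) ∫_{-π}^{π} f(x)·sin(7x) dx.
Evaluate the integral (use parity and integration by parts as needed): b_7 = 2/7.

Final answer: 2/7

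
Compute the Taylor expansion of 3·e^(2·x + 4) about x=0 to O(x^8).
8·x^7·e^(4)/105 + 4·x^6·e^(4)/15 + 4·x^5·e^(4)/5 + 2·x^4·e^(4) + 4·x^3·e^(4) + 6·x^2·e^(4) + 6·x·e^(4) + 3·e^(4)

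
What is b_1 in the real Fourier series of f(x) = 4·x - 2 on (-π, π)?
b_1 = (1/π) ∫_{-π}^{π} f(x)·sin(1x) dx.
Evaluate the integral (use parity and integration by parts as needed): b_1 = 8.

Final answer: 8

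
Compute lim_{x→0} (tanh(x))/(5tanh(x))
Both numerator and denominator → 0 as x → 0; this is a 0/0 indeterminate form.
Expand each to leading order near x = 0: numerator ~ x, denominator ~ 5·x.
The limit of the ratio is 1/5.

Final answer: 1/5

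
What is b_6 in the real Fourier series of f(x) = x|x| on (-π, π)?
b_6 = (1/π) ∫_{-π}^{π} f(x)·sin(6x) dx.
Evaluate the integral (use parity and integration by parts as needed): b_6 = -π/3.

Final answer: -π/3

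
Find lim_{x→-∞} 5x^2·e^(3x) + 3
The product is a 0·∞ indeterminate form at x → -∞.
Rewrite the product as 5x^2 / e^(-3x) (an ∞/∞ form) and apply L'Hôpital, or use the standard hierarchy e^(3|x|) ≫ |x^2| as x → -∞.
The indeterminate product → 0, so the limit = 3.

Final answer: 3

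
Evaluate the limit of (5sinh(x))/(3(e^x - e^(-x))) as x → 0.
Both numerator and denominator → 0 as x → 0; this is a 0/0 indeterminate form.
Expand each to leading order near x = 0: numerator ~ 5·x, denominator ~ 6·x.
The limit of the ratio is 5/6.

Final answer: 5/6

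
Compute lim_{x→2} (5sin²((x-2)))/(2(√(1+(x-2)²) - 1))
Both numerator and denominator → 0 as x → 2; this is a 0/0 indeterminate form.
Expand each to leading order near x = 2: numerator ~ 5·(x - 2)^2, denominator ~ (x - 2)^2.
The limit of the ratio is 5.

Final answer: 5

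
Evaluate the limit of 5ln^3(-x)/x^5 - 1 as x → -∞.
The quotient is an ∞/∞ indeterminate form as x → -∞.
Compare growth rates of the dominant terms (exponentials ≫ polynomials ≫ logarithms), or apply L'Hôpital's rule; the quotient → 0.
Adding the constant: 0 - 1 = -1. Limit = -1.

Final answer: -1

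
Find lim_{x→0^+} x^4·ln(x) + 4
The product is a 0·∞ indeterminate form at x → 0⁺.
Rewrite the product as ln(x) / x^(-4) and apply L'Hôpital, or use the standard hierarchy x^(-4) ≫ |ln x| as x → 0⁺.
The indeterminate product → 0, so the limit = 4.

Final answer: 4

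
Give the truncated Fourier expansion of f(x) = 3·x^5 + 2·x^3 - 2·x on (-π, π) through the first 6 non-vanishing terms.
(-116·π^2 + 6·π^4 + 692)·sin(x) + (-3·π^4 - 35/2 + 13·π^2)·sin(2·x) + (-28·π^2/9 + 20/27 + 2·π^4)·sin(3·x) + (-3·π^4/2 + 43/64 + 7·π^2/8)·sin(4·x) + (-4·π^2/25 - 476/625 + 6·π^4/5)·sin(5·x) + (-π^4 - π^2/9 + 37/54)·sin(6·x)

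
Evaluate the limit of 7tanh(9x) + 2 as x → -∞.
Evaluate the dominant behaviour as x → -∞; each term tends to a finite value or vanishes.
Limit = -5.

Final answer: -5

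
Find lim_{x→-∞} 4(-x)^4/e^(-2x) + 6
The quotient is an ∞/∞ indeterminate form as x → -∞.
Compare growth rates of the dominant terms (exponentials ≫ polynomials ≫ logarithms), or apply L'Hôpital's rule; the quotient → 0.
Adding the constant: 0 + 6 = 6. Limit = 6.

Final answer: 6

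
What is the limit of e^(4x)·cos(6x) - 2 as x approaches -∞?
Evaluate the dominant behaviour as x → -∞; each term tends to a finite value or vanishes.
Limit = -2.

Final answer: -2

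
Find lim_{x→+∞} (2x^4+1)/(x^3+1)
This is an ∞/∞ indeterminate form as x → +∞.
Divide numerator and denominator by x^4 and let the lower-order terms vanish; the numerator's degree 4 exceeds the denominator's degree 3, so the quotient diverges.
Limit = ∞.

Final answer: ∞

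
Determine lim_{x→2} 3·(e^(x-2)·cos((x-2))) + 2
Direct substitution at x = 2 gives 5.

Final answer: 5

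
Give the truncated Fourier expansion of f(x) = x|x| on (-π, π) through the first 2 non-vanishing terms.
(-8 + 2·π^2)·sin(x)/π - π·sin(2·x)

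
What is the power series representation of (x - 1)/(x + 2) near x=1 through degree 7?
(x - 1)/3 - (x - 1)^2/9 + (x - 1)^3/27 - (x - 1)^4/81 + (x - 1)^5/243 - (x - 1)^6/729 + (x - 1)^7/2187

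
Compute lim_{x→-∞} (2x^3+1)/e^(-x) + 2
The quotient is an ∞/∞ indeterminate form as x → -∞.
Compare growth rates of the dominant terms (exponentials ≫ polynomials ≫ logarithms), or apply L'Hôpital's rule; the quotient → 0.
Adding the constant: 0 + 2 = 2. Limit = 2.

Final answer: 2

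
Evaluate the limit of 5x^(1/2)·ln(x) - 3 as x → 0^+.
The product is a 0·∞ indeterminate form at x → 0⁺.
Rewrite the product as 5·ln(x) / x^(-1/2) and apply L'Hôpital, or use the standard hierarchy x^(-1/2) ≫ |ln x| as x → 0⁺.
The indeterminate product → 0, so the limit = -3.

Final answer: -3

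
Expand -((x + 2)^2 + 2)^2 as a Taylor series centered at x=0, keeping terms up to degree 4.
-x^4 - 8·x^3 - 28·x^2 - 48·x - 36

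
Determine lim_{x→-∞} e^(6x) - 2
Evaluate the dominant behaviour as x → -∞; each term tends to a finite value or vanishes.
Limit = -2.

Final answer: -2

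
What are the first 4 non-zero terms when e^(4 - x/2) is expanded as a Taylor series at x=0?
-x^3·e^(4)/48 + x^2·e^(4)/8 - x·e^(4)/2 + e^(4)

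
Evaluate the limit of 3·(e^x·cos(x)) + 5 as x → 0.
Direct substitution at x = 0 gives 8.

Final answer: 8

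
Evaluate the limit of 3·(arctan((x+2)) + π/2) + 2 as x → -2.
Direct substitution at x = -2 gives 2 + 3·π/2.

Final answer: 2 + 3·π/2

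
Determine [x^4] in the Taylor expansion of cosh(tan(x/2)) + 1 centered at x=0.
Expand to order 4: cosh(tan(x/2)) + 1 = 3·x^4/128 + x^2/8 + 2 + O(x^5).
The coefficient of x^4 is 3/128.

Final answer: 3/128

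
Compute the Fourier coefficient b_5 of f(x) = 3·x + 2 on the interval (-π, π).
b_5 = (1/π) ∫_{-π}^{π} f(x)·sin(5x) dx.
Evaluate the integral (use parity and integration by parts as needed): b_5 = 6/5.

Final answer: 6/5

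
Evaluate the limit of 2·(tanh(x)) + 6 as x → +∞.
Evaluate the dominant behaviour as x → +∞; each term tends to a finite value or vanishes.
Limit = 8.

Final answer: 8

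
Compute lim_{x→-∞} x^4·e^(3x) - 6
The product is a 0·∞ indeterminate form at x → -∞.
Rewrite the product as x^4 / e^(-3x) (an ∞/∞ form) and apply L'Hôpital, or use the standard hierarchy e^(3|x|) ≫ |x^4| as x → -∞.
The indeterminate product → 0, so the limit = -6.

Final answer: -6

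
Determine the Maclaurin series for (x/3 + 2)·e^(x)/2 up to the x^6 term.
x^6/360 + 11·x^5/720 + 5·x^4/72 + x^3/4 + 2·x^2/3 + 7·x/6 + 1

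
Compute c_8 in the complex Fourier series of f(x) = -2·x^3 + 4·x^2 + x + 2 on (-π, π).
Compute the real Fourier coefficients first: a_8 = 1/4, b_8 = -19/64 + π^2/2.
Then c_8 = (a_8 − i·b_8)/2 = 1/8 - i·π^2/4 + 19·i/128.

Final answer: 1/8 - i·π^2/4 + 19·i/128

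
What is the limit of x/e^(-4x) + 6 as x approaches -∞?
The quotient is an ∞/∞ indeterminate form as x → -∞.
Compare growth rates of the dominant terms (exponentials ≫ polynomials ≫ logarithms), or apply L'Hôpital's rule; the quotient → 0.
Adding the constant: 0 + 6 = 6. Limit = 6.

Final answer: 6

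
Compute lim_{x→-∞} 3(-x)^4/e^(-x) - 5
The quotient is an ∞/∞ indeterminate form as x → -∞.
Compare growth rates of the dominant terms (exponentials ≫ polynomials ≫ logarithms), or apply L'Hôpital's rule; the quotient → 0.
Adding the constant: 0 - 5 = -5. Limit = -5.

Final answer: -5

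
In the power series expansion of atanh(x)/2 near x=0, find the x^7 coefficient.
Expand to order 7: atanh(x)/2 = x^7/14 + x^5/10 + x^3/6 + x/2 + O(x^8).
The coefficient of x^7 is 1/14.

Final answer: 1/14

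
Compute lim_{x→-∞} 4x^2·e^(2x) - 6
The product is a 0·∞ indeterminate form at x → -∞.
Rewrite the product as 4x^2 / e^(-2x) (an ∞/∞ form) and apply L'Hôpital, or use the standard hierarchy e^(2|x|) ≫ |x^2| as x → -∞.
The indeterminate product → 0, so the limit = -6.

Final answer: -6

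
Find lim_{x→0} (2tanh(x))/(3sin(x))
Both numerator and denominator → 0 as x → 0; this is a 0/0 indeterminate form.
Expand each to leading order near x = 0: numerator ~ 2·x, denominator ~ 3·x.
The limit of the ratio is 2/3.

Final answer: 2/3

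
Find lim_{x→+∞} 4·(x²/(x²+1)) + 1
Evaluate the dominant behaviour as x → +∞; each term tends to a finite value or vanishes.
Limit = 5.

Final answer: 5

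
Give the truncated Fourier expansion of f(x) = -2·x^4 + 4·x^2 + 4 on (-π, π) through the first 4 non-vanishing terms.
(-112 + 16·π^2)·cos(x) + (10 - 4·π^2)·cos(2·x) + (-80/27 + 16·π^2/9)·cos(3·x) - 2·π^4/5 + 4 + 4·π^2/3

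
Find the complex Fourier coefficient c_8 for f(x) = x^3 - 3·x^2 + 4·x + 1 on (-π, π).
Compute the real Fourier coefficients first: a_8 = -3/16, b_8 = -π^2/4 - 125/128.
Then c_8 = (a_8 − i·b_8)/2 = -3/32 + 125·i/256 + i·π^2/8.

Final answer: -3/32 + 125·i/256 + i·π^2/8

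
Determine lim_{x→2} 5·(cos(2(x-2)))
Direct substitution at x = 2 gives 5.

Final answer: 5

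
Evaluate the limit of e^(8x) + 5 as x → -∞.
Evaluate the dominant behaviour as x → -∞; each term tends to a finite value or vanishes.
Limit = 5.

Final answer: 5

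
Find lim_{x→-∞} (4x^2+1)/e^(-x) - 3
The quotient is an ∞/∞ indeterminate form as x → -∞.
Compare growth rates of the dominant terms (exponentials ≫ polynomials ≫ logarithms), or apply L'Hôpital's rule; the quotient → 0.
Adding the constant: 0 - 3 = -3. Limit = -3.

Final answer: -3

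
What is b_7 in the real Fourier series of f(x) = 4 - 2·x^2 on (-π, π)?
b_7 = (1/π) ∫_{-π}^{π} f(x)·sin(7x) dx.
Evaluate the integral (use parity and integration by parts as needed): b_7 = 0.

Final answer: 0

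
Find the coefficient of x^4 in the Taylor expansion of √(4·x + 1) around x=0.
Expand to order 4: √(4·x + 1) = -10·x^4 + 4·x^3 - 2·x^2 + 2·x + 1 + O(x^5).
The coefficient of x^4 is -10.

Final answer: -10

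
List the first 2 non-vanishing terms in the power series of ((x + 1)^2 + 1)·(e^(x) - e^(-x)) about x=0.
4·x^2 + 4·x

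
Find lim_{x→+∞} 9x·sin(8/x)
As x → +∞: let u = 8/x → 0⁺; then 9·x·sin(8/x) = 9·8·sin(u)/u → 9·8·1 = 72.
Limit = 72.

Final answer: 72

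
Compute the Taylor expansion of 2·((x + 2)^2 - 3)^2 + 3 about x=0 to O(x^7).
2·x^4 + 16·x^3 + 36·x^2 + 16·x + 5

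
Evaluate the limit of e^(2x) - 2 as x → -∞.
Evaluate the dominant behaviour as x → -∞; each term tends to a finite value or vanishes.
Limit = -2.

Final answer: -2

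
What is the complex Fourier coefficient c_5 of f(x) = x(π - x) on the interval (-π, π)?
Compute the real Fourier coefficients first: a_5 = 4/25, b_5 = 2·π/5.
Then c_5 = (a_5 − i·b_5)/2 = 2/25 - i·π/5.

Final answer: 2/25 - i·π/5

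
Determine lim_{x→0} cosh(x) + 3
Direct substitution at x = 0 gives 4.

Final answer: 4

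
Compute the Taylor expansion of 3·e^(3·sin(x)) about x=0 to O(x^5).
45·x^4/8 + 12·x^3 + 27·x^2/2 + 9·x + 3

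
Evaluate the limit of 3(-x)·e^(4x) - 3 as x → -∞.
The product is a 0·∞ indeterminate form at x → -∞.
Rewrite the product as 3(-x) / e^(-4x) (an ∞/∞ form) and apply L'Hôpital, or use the standard hierarchy e^(4|x|) ≫ |(-x)| as x → -∞.
The indeterminate product → 0, so the limit = -3.

Final answer: -3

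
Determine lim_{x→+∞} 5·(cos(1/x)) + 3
Evaluate the dominant behaviour as x → +∞; each term tends to a finite value or vanishes.
Limit = 8.

Final answer: 8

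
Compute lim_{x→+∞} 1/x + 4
Evaluate the dominant behaviour as x → +∞; each term tends to a finite value or vanishes.
Limit = 4.

Final answer: 4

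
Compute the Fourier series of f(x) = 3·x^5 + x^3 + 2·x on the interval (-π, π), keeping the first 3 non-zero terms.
(-118·π^2 + 6·π^4 + 712)·sin(x) + (-3·π^4 - 23 + 14·π^2)·sin(2·x) + (-34·π^2/9 + 104/27 + 2·π^4)·sin(3·x)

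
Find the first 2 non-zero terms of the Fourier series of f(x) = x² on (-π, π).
-4·cos(x) + π^2/3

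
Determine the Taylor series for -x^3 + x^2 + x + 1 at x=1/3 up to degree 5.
38/27 + 4·(x - 1/3)/3 - (x - 1/3)^3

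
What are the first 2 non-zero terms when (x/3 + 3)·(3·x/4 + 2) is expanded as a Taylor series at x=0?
35·x/12 + 6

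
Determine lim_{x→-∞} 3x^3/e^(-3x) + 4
The quotient is an ∞/∞ indeterminate form as x → -∞.
Compare growth rates of the dominant terms (exponentials ≫ polynomials ≫ logarithms), or apply L'Hôpital's rule; the quotient → 0.
Adding the constant: 0 + 4 = 4. Limit = 4.

Final answer: 4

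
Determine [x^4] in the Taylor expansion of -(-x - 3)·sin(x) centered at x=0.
Expand to order 4: -(-x - 3)·sin(x) = -x^4/6 - x^3/2 + x^2 + 3·x + O(x^5).
The coefficient of x^4 is -1/6.

Final answer: -1/6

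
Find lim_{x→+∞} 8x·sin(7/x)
As x → +∞: let u = 7/x → 0⁺; then 8·x·sin(7/x) = 8·7·sin(u)/u → 8·7·1 = 56.
Limit = 56.

Final answer: 56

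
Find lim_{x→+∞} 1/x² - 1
Evaluate the dominant behaviour as x → +∞; each term tends to a finite value or vanishes.
Limit = -1.

Final answer: -1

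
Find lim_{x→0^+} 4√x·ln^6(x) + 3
The product is a 0·∞ indeterminate form at x → 0⁺.
Rewrite the product as 4·ln^6(x) / x^(-1/2) and apply L'Hôpital, or use the standard hierarchy x^(-1/2) ≫ |ln x|^6 as x → 0⁺.
The indeterminate product → 0, so the limit = 3.

Final answer: 3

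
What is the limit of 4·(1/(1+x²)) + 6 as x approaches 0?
Direct substitution at x = 0 gives 10.

Final answer: 10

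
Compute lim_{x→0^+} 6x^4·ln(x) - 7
The product is a 0·∞ indeterminate form at x → 0⁺.
Rewrite the product as 6·ln(x) / x^(-4) and apply L'Hôpital, or use the standard hierarchy x^(-4) ≫ |ln x| as x → 0⁺.
The indeterminate product → 0, so the limit = -7.

Final answer: -7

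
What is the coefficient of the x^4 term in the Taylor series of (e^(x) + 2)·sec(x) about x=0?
Expand to order 4: (e^(x) + 2)·sec(x) = 11·x^4/12 + 2·x^3/3 + 2·x^2 + x + 3 + O(x^5).
The coefficient of x^4 is 11/12.

Final answer: 11/12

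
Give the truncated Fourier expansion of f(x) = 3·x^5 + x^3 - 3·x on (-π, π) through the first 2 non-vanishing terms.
(-118·π^2 + 6·π^4 + 702)·sin(x) + (-3·π^4 - 18 + 14·π^2)·sin(2·x)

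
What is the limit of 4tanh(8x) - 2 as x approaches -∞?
Evaluate the dominant behaviour as x → -∞; each term tends to a finite value or vanishes.
Limit = -6.

Final answer: -6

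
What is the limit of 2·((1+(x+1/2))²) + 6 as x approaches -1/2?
Direct substitution at x = -1/2 gives 8.

Final answer: 8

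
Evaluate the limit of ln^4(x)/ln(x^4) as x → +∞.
This is an ∞/∞ indeterminate form as x → +∞.
Write ln(x^4) = 4·ln(x), reducing the quotient to ln^3(x)/4 → ∞.
Limit = ∞.

Final answer: ∞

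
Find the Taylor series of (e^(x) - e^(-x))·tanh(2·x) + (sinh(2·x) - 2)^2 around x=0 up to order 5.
-16·x^5/15 + 2·x^4/3 - 16·x^3/3 + 8·x^2 - 8·x + 4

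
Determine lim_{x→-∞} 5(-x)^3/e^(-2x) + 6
The quotient is an ∞/∞ indeterminate form as x → -∞.
Compare growth rates of the dominant terms (exponentials ≫ polynomials ≫ logarithms), or apply L'Hôpital's rule; the quotient → 0.
Adding the constant: 0 + 6 = 6. Limit = 6.

Final answer: 6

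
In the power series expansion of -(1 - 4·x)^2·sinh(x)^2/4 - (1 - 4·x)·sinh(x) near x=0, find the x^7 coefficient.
Expand to order 7: -(1 - 4·x)^2·sinh(x)^2/4 - (1 - 4·x)·sinh(x) = 149·x^7/1680 - 59·x^6/45 + 79·x^5/120 - 41·x^4/12 + 11·x^3/6 + 15·x^2/4 - x + O(x^8).
The coefficient of x^7 is 149/1680.

Final answer: 149/1680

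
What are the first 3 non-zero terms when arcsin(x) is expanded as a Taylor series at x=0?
3·x^5/40 + x^3/6 + x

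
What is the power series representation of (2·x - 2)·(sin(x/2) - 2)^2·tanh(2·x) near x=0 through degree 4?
-94·x^4/3 + 37·x^3/3 + 24·x^2 - 16·x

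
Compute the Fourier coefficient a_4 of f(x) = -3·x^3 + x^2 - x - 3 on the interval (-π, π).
a_4 = (1/π) ∫_{-π}^{π} f(x)·cos(4x) dx.
Evaluate the integral (use parity and integration by parts as needed): a_4 = 1/4.

Final answer: 1/4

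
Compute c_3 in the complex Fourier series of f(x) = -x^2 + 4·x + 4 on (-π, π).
Compute the real Fourier coefficients first: a_3 = 4/9, b_3 = 8/3.
Then c_3 = (a_3 − i·b_3)/2 = 2/9 - 4·i/3.

Final answer: 2/9 - 4·i/3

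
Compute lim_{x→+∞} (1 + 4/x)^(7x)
As x → +∞: write (1 + 4/x)^(7x) = ((1 + 4/x)^x)^7 → (e^4)^7 = e^28.
Limit = e^(28).

Final answer: e^(28)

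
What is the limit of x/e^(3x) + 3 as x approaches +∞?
The quotient is an ∞/∞ indeterminate form as x → +∞.
The exponential denominator e^(3x) dominates the polynomial numerator (e^x ≫ x as x → ∞), so the quotient → 0.
Adding the constant: 0 + 3 = 3. Limit = 3.

Final answer: 3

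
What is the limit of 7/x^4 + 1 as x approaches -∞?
Evaluate the dominant behaviour as x → -∞; each term tends to a finite value or vanishes.
Limit = 1.

Final answer: 1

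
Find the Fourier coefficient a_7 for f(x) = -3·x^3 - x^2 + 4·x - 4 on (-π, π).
a_7 = (1/π) ∫_{-π}^{π} f(x)·cos(7x) dx.
Evaluate the integral (use parity and integration by parts as needed): a_7 = 4/49.

Final answer: 4/49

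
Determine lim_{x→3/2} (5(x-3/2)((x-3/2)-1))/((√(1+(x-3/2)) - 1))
Both numerator and denominator → 0 as x → 3/2; this is a 0/0 indeterminate form.
Expand each to leading order near x = 3/2: numerator ~ -5·(x - 3/2), denominator ~ (x - 3/2)/2.
The limit of the ratio is -10.

Final answer: -10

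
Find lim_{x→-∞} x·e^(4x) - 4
The product is a 0·∞ indeterminate form at x → -∞.
Rewrite the product as x / e^(-4x) (an ∞/∞ form) and apply L'Hôpital, or use the standard hierarchy e^(4|x|) ≫ |x| as x → -∞.
The indeterminate product → 0, so the limit = -4.

Final answer: -4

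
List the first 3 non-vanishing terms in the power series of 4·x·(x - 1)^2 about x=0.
4·x^3 - 8·x^2 + 4·x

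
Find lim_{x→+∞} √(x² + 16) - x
This is an ∞ − ∞ indeterminate form.
Multiply and divide by the conjugate √(x²+16) + x; the x² terms cancel, leaving 16/(√(x²+16)+x) → 0.
Limit = 0.

Final answer: 0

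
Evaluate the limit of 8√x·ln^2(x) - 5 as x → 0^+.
The product is a 0·∞ indeterminate form at x → 0⁺.
Rewrite the product as 8·ln^2(x) / x^(-1/2) and apply L'Hôpital, or use the standard hierarchy x^(-1/2) ≫ |ln x|^2 as x → 0⁺.
The indeterminate product → 0, so the limit = -5.

Final answer: -5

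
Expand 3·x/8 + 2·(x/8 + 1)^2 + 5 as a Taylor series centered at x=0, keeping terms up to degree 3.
x^2/32 + 7·x/8 + 7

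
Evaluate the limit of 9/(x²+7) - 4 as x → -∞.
Evaluate the dominant behaviour as x → -∞; each term tends to a finite value or vanishes.
Limit = -4.

Final answer: -4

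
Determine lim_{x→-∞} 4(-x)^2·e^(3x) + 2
The product is a 0·∞ indeterminate form at x → -∞.
Rewrite the product as 4(-x)^2 / e^(-3x) (an ∞/∞ form) and apply L'Hôpital, or use the standard hierarchy e^(3|x|) ≫ |(-x)^2| as x → -∞.
The indeterminate product → 0, so the limit = 2.

Final answer: 2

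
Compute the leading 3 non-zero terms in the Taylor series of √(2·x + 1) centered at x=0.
-x^2/2 + x + 1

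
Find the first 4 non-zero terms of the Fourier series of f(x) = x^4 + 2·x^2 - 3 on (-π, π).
(40 - 8·π^2)·cos(x) + (-1 + 2·π^2)·cos(2·x) + (-8·π^2/9 - 8/27)·cos(3·x) - 3 + 2·π^2/3 + π^4/5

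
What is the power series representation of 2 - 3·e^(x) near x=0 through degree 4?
-x^4/8 - x^3/2 - 3·x^2/2 - 3·x - 1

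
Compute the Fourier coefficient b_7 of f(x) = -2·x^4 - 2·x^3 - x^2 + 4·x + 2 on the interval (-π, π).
b_7 = (1/π) ∫_{-π}^{π} f(x)·sin(7x) dx.
Evaluate the integral (use parity and integration by parts as needed): b_7 = 416/343 - 4·π^2/7.

Final answer: 416/343 - 4·π^2/7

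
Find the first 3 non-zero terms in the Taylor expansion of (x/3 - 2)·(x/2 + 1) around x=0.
x^2/6 - 2·x/3 - 2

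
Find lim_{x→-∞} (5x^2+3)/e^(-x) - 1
The quotient is an ∞/∞ indeterminate form as x → -∞.
Compare growth rates of the dominant terms (exponentials ≫ polynomials ≫ logarithms), or apply L'Hôpital's rule; the quotient → 0.
Adding the constant: 0 - 1 = -1. Limit = -1.

Final answer: -1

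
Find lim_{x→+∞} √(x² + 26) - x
This is an ∞ − ∞ indeterminate form.
Multiply and divide by the conjugate √(x²+26) + x; the x² terms cancel, leaving 26/(√(x²+26)+x) → 0.
Limit = 0.

Final answer: 0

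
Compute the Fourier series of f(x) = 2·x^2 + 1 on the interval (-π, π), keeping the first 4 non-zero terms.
-8·cos(x) + 2·cos(2·x) - 8·cos(3·x)/9 + 1 + 2·π^2/3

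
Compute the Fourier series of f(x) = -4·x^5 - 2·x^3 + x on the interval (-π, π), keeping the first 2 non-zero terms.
(-934 - 8·π^4 + 156·π^2)·sin(x) + (-18·π^2 + 26 + 4·π^4)·sin(2·x)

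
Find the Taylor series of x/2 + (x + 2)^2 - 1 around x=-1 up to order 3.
-1/2 + 5·(x + 1)/2 + (x + 1)^2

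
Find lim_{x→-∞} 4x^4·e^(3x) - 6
The product is a 0·∞ indeterminate form at x → -∞.
Rewrite the product as 4x^4 / e^(-3x) (an ∞/∞ form) and apply L'Hôpital, or use the standard hierarchy e^(3|x|) ≫ |x^4| as x → -∞.
The indeterminate product → 0, so the limit = -6.

Final answer: -6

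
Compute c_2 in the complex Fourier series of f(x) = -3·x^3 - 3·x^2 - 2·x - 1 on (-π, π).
Compute the real Fourier coefficients first: a_2 = -3, b_2 = -5/2 + 3·π^2.
Then c_2 = (a_2 − i·b_2)/2 = -3/2 - 3·i·π^2/2 + 5·i/4.

Final answer: -3/2 - 3·i·π^2/2 + 5·i/4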